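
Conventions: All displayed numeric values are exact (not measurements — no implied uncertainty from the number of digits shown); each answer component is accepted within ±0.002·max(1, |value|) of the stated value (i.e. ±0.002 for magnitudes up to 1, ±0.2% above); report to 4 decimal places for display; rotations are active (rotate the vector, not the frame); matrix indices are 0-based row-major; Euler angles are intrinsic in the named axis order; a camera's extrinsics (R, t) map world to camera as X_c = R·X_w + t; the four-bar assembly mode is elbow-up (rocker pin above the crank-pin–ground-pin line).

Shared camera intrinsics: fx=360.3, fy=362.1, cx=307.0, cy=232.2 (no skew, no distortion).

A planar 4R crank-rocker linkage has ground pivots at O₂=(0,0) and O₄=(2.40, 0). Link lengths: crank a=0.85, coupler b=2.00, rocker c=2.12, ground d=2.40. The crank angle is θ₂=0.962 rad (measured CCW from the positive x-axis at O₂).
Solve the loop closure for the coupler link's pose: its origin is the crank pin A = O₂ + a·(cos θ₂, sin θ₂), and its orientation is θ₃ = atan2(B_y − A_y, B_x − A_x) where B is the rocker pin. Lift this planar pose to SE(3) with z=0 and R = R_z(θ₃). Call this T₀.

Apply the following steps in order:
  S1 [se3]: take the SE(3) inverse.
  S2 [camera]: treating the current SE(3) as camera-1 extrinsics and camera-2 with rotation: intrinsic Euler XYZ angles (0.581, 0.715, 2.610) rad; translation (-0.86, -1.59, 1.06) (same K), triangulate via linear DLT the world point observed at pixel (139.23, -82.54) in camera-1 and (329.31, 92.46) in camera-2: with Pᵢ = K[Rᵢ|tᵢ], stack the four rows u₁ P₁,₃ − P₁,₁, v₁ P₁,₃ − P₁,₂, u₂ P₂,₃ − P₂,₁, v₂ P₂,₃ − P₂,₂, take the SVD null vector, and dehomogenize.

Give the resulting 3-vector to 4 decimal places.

result = (0.9833, -1.1387, 1.9290)

source (fourbar_fk): coupler pose = R=[0.7274 -0.6862 0.0000; 0.6862 0.7274 0.0000; 0.0000 0.0000 1.0000], t=(0.4861, 0.6973, 0.0000)
after S1 (invert_se3): R=[0.7274 0.6862 0.0000; -0.6862 0.7274 0.0000; 0.0000 0.0000 1.0000], t=(-0.8321, -0.1736, 0.0000)
after S2 (triangulate): (0.9833, -1.1387, 1.9290)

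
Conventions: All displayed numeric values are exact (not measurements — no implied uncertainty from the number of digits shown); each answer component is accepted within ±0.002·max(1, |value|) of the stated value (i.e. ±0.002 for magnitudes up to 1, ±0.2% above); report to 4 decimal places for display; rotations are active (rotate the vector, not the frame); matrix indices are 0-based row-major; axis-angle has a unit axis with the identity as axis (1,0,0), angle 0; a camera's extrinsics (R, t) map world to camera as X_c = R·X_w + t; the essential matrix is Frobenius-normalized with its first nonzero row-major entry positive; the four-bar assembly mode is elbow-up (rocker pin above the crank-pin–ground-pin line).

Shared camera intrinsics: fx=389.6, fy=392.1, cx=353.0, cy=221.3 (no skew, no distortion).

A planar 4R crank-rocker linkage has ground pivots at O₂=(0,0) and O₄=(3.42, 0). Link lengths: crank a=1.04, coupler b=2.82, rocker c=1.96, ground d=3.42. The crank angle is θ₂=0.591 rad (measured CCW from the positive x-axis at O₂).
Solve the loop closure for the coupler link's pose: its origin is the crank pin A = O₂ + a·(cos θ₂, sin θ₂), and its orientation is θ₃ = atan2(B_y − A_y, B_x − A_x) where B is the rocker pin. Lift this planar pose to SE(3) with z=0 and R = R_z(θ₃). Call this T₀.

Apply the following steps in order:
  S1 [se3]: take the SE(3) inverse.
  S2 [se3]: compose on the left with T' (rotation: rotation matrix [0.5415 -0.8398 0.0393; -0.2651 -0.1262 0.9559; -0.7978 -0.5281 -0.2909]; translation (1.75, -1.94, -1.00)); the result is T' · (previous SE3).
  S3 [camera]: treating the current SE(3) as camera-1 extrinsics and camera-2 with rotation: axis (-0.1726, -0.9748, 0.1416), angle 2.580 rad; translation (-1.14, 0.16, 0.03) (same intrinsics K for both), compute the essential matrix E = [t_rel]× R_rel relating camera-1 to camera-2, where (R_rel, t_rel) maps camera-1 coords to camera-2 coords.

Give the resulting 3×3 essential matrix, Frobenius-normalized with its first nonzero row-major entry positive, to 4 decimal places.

matrix = [0.1595 0.1302 0.6202; -0.6685 -0.0807 0.1073; 0.1313 -0.0320 -0.2996]

source (fourbar_fk): coupler pose = R=[0.8724 -0.4887 0.0000; 0.4887 0.8724 0.0000; 0.0000 0.0000 1.0000], t=(0.8636, 0.5795, 0.0000)
after S1 (invert_se3): R=[0.8724 0.4887 0.0000; -0.4887 0.8724 0.0000; 0.0000 0.0000 1.0000], t=(-1.0366, -0.0835, 0.0000)
after S2 (compose_se3): R=[0.8828 -0.4680 0.0393; -0.1696 -0.2396 0.9559; -0.4380 -0.8506 -0.2909], t=(1.2588, -1.6547, -0.1289)
after S3 (essential): [0.1595 0.1302 0.6202; -0.6685 -0.0807 0.1073; 0.1313 -0.0320 -0.2996]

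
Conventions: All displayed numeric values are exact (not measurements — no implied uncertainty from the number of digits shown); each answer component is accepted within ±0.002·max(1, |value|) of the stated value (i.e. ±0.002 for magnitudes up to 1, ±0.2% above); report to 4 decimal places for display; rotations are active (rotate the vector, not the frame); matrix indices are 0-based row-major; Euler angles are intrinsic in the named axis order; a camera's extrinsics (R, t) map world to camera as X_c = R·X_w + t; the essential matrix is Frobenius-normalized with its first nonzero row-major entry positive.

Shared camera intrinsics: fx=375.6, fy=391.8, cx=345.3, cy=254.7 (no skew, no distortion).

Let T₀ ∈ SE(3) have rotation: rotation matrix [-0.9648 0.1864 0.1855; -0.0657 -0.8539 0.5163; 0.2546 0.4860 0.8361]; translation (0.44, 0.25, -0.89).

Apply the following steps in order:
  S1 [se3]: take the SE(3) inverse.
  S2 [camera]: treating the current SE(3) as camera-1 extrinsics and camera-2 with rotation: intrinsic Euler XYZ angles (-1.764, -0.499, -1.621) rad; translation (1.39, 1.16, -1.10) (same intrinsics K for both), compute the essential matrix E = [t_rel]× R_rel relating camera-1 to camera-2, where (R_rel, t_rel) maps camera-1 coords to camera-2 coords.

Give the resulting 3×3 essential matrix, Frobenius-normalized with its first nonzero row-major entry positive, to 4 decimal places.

matrix = [0.1854 -0.0336 -0.1758; -0.6756 -0.0796 0.0207; -0.0432 -0.2169 -0.6492]

after S1 (invert_se3): R=[-0.9648 -0.0657 0.2546; 0.1864 -0.8539 0.4860; 0.1855 0.5163 0.8361], t=(0.6675, 0.5640, 0.5334)
after S2 (essential): [0.1854 -0.0336 -0.1758; -0.6756 -0.0796 0.0207; -0.0432 -0.2169 -0.6492]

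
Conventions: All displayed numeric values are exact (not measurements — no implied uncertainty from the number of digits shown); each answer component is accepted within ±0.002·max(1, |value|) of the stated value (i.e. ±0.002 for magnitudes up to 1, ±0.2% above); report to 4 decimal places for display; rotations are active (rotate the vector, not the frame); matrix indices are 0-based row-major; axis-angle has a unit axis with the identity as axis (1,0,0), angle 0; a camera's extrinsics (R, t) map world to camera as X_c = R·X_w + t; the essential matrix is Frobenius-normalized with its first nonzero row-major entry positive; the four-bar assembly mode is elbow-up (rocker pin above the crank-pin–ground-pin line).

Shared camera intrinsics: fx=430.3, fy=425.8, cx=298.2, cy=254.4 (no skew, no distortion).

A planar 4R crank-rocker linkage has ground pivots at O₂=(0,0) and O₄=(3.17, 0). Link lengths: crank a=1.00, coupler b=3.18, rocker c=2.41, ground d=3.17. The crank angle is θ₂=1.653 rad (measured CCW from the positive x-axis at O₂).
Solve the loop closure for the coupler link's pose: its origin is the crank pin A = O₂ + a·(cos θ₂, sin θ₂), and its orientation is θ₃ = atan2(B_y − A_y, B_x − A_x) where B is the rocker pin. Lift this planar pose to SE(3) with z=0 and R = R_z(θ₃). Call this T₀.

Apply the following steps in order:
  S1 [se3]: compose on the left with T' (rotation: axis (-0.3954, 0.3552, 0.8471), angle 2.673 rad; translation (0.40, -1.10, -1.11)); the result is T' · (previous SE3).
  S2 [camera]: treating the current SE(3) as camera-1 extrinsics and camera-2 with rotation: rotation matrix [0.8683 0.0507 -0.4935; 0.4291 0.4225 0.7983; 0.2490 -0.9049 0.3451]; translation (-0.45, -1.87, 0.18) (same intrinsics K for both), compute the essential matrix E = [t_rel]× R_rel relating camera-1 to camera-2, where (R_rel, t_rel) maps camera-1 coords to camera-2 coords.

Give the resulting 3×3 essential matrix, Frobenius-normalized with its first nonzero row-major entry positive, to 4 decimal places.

source (fourbar_fk): coupler pose = R=[0.9006 -0.4346 0.0000; 0.4346 0.9006 0.0000; 0.0000 0.0000 1.0000], t=(-0.0821, 0.9966, 0.0000)
after S1 (compose_se3): R=[-0.8189 -0.3246 -0.4734; -0.1789 -0.6393 0.7478; -0.5454 0.6971 0.4655], t=(-0.1970, -1.7609, -0.6553)
after S2 (essential): [0.2963 -0.3578 0.0792; -0.1928 0.2438 -0.5278; 0.2823 -0.3285 -0.4637]

matrix = [0.2963 -0.3578 0.0792; -0.1928 0.2438 -0.5278; 0.2823 -0.3285 -0.4637]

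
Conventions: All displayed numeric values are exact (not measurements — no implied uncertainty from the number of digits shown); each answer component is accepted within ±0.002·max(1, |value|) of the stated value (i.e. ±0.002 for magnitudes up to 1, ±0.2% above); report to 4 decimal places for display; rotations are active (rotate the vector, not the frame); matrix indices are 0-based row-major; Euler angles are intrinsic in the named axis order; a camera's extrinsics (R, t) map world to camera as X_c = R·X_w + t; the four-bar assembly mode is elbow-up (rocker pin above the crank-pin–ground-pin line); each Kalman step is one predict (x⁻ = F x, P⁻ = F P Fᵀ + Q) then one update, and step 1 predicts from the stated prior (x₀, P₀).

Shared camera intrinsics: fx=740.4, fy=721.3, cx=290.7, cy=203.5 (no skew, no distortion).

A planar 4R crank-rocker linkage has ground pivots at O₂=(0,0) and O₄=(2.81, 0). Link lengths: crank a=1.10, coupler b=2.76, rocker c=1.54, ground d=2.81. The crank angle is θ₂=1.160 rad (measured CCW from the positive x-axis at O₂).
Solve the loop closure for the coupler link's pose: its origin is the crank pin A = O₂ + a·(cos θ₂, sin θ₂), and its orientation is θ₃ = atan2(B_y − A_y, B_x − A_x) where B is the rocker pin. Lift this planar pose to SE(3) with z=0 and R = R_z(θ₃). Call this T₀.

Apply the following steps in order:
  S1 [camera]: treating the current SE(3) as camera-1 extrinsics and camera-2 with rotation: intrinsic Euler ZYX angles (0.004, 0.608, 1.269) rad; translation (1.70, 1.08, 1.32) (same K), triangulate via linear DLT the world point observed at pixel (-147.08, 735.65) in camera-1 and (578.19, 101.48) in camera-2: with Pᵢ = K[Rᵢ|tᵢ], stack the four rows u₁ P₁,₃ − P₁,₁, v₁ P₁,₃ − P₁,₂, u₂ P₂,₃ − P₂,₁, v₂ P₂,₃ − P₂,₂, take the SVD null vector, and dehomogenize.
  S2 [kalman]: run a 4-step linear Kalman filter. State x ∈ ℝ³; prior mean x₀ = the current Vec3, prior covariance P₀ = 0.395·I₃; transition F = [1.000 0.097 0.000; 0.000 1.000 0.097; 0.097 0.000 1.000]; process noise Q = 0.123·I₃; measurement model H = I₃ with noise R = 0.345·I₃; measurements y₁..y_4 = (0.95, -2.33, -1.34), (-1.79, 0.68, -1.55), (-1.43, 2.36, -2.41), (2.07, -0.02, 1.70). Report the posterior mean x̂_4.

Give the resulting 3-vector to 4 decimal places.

source (fourbar_fk): coupler pose = R=[0.9840 -0.1784 0.0000; 0.1784 0.9840 0.0000; 0.0000 0.0000 1.0000], t=(0.4393, 1.0085, 0.0000)
after S1 (triangulate): (-1.3899, 0.5225, 1.7277)
after S2 (kf_track): (0.3874, 0.4911, -0.1137)

result = (0.3874, 0.4911, -0.1137)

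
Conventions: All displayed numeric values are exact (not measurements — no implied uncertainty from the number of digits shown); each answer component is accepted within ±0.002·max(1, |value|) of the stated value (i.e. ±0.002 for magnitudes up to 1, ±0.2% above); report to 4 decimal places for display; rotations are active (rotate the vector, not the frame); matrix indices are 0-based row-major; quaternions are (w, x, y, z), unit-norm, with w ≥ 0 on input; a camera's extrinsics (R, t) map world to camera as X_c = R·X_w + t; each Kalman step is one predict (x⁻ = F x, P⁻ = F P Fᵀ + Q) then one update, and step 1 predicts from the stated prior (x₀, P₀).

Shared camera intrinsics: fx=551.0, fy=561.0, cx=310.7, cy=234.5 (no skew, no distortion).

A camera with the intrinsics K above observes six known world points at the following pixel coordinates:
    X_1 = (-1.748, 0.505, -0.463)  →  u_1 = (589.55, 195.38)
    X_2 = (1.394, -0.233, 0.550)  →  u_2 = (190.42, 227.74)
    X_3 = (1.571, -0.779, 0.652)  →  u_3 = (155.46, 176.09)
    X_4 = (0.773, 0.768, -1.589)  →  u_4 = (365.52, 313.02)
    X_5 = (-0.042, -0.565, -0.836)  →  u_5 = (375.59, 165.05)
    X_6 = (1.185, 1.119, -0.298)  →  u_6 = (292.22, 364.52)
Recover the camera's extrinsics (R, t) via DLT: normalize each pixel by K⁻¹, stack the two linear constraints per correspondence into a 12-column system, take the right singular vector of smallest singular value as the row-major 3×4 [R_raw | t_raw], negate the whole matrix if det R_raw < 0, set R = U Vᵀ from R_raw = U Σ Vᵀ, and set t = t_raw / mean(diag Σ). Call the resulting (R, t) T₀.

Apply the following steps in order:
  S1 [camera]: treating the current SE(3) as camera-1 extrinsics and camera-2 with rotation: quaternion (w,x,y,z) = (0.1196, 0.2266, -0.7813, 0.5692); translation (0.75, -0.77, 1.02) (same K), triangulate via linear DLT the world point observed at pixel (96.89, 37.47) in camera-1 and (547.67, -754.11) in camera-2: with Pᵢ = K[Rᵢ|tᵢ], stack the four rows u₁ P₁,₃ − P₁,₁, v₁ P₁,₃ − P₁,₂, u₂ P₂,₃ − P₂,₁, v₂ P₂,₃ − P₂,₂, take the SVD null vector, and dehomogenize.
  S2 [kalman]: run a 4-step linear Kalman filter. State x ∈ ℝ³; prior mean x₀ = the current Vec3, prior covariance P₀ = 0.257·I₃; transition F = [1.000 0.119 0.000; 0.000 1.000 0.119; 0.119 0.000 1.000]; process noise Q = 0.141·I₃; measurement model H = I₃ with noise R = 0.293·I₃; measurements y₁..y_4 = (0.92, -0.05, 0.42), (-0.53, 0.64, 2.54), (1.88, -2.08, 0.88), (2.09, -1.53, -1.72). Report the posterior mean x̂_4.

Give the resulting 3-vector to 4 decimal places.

result = (1.3851, -1.1333, -0.0953)

source (pnp_recover): camera pose = R=[-0.8670 0.2626 -0.4236; 0.3344 0.9367 -0.1037; 0.3695 -0.2316 -0.8999], t=(0.4300, -0.2500, 4.8398)
after S1 (triangulate): (0.8266, -1.1878, 1.9472)
after S2 (kf_track): (1.3851, -1.1333, -0.0953)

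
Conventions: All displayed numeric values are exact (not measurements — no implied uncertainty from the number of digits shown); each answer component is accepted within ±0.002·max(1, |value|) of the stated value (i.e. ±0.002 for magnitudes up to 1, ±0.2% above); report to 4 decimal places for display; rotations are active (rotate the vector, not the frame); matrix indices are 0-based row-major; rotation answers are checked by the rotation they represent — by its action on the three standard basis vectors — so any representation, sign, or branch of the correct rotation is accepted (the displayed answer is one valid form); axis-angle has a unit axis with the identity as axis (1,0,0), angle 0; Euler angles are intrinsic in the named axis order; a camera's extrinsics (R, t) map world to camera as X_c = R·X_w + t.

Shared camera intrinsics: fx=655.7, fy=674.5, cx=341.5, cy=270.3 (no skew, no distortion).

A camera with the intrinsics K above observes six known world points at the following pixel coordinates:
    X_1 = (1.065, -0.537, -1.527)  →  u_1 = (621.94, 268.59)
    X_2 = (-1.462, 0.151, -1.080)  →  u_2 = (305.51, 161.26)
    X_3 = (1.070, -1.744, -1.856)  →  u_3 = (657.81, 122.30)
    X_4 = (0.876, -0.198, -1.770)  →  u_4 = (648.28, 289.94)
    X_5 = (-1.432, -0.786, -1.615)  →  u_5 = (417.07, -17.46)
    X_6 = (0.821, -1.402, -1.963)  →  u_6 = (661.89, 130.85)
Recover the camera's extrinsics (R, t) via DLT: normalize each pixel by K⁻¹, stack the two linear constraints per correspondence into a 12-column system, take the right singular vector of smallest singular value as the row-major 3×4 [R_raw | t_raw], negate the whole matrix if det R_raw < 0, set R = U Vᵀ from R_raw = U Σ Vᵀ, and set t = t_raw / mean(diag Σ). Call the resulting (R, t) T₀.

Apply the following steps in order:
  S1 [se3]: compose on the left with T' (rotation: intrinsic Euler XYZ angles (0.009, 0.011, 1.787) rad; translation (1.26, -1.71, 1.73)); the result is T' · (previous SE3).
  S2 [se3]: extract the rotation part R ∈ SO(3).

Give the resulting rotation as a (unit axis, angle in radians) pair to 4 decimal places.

rotation (axis_angle) = ((0.1622, -0.4272, 0.8895), 2.2762)

source (pnp_recover): camera pose = R=[0.6859 -0.1752 -0.7063; 0.4750 0.8431 0.2521; 0.5513 -0.5085 0.6615], t=(0.0900, 0.3201, 4.8100)
after S1 (compose_se3): R=[-0.6050 -0.7914 -0.0875; 0.5630 -0.3475 -0.7499; 0.5631 -0.5029 0.6558], t=(0.9810, -1.7341, 6.5433)
after S2 (rot_of_se3): [-0.6050 -0.7914 -0.0875; 0.5630 -0.3475 -0.7499; 0.5631 -0.5029 0.6558]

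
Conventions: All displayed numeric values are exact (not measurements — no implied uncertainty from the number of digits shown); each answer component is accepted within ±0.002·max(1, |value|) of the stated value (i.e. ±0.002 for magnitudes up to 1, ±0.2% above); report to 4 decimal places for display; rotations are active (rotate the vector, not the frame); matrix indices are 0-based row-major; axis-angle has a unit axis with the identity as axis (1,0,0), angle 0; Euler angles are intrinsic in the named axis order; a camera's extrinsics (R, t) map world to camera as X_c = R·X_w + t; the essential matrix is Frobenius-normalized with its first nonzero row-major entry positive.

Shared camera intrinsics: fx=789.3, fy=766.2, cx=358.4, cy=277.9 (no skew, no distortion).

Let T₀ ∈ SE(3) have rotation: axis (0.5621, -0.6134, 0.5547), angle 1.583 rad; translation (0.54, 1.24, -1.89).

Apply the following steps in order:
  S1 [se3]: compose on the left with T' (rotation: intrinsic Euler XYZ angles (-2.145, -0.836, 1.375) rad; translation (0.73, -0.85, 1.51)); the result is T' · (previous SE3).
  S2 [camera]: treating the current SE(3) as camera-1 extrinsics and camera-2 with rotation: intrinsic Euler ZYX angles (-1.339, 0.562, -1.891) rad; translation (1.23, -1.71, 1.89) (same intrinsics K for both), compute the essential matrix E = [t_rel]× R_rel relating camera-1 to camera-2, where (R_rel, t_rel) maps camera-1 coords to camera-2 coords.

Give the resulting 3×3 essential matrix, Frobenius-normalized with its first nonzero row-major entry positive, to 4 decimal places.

after S1 (compose_se3): R=[-0.7844 -0.5219 0.3352; 0.2489 0.2302 0.9408; -0.5681 0.8214 -0.0507], t=(1.3873, -3.0249, 1.9988)
after S2 (essential): [0.3185 -0.2581 -0.1715; 0.4201 -0.2936 -0.2010; -0.4669 -0.4856 -0.2135]

matrix = [0.3185 -0.2581 -0.1715; 0.4201 -0.2936 -0.2010; -0.4669 -0.4856 -0.2135]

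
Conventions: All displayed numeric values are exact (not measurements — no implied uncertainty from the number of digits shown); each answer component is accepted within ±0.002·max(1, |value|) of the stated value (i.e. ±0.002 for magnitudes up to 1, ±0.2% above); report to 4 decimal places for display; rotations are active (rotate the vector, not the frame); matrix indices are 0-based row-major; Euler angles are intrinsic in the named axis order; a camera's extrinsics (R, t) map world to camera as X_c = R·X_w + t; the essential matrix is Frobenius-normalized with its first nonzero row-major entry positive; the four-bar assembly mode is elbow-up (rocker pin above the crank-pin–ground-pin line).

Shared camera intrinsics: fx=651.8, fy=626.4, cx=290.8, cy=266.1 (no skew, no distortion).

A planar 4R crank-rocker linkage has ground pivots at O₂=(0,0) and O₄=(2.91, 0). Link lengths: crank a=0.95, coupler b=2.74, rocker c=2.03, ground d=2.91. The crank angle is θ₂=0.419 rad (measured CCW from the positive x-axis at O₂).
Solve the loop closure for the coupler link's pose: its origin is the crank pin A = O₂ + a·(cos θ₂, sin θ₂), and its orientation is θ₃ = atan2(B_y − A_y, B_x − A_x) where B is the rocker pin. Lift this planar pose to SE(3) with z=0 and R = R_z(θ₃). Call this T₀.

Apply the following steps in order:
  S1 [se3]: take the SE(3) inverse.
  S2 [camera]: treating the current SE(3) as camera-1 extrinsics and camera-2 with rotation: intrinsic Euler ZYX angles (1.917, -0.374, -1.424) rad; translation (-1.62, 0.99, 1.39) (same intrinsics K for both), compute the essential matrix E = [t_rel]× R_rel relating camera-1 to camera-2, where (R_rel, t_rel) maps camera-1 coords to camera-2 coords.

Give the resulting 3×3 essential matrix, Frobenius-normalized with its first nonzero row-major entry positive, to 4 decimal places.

matrix = [0.3860 0.3225 -0.1800; 0.2475 0.4494 0.2232; 0.2288 -0.1432 -0.5733]

source (fourbar_fk): coupler pose = R=[0.8017 -0.5977 0.0000; 0.5977 0.8017 0.0000; 0.0000 0.0000 1.0000], t=(0.8678, 0.3865, 0.0000)
after S1 (invert_se3): R=[0.8017 0.5977 0.0000; -0.5977 0.8017 0.0000; 0.0000 0.0000 1.0000], t=(-0.9268, 0.2088, 0.0000)
after S2 (essential): [0.3860 0.3225 -0.1800; 0.2475 0.4494 0.2232; 0.2288 -0.1432 -0.5733]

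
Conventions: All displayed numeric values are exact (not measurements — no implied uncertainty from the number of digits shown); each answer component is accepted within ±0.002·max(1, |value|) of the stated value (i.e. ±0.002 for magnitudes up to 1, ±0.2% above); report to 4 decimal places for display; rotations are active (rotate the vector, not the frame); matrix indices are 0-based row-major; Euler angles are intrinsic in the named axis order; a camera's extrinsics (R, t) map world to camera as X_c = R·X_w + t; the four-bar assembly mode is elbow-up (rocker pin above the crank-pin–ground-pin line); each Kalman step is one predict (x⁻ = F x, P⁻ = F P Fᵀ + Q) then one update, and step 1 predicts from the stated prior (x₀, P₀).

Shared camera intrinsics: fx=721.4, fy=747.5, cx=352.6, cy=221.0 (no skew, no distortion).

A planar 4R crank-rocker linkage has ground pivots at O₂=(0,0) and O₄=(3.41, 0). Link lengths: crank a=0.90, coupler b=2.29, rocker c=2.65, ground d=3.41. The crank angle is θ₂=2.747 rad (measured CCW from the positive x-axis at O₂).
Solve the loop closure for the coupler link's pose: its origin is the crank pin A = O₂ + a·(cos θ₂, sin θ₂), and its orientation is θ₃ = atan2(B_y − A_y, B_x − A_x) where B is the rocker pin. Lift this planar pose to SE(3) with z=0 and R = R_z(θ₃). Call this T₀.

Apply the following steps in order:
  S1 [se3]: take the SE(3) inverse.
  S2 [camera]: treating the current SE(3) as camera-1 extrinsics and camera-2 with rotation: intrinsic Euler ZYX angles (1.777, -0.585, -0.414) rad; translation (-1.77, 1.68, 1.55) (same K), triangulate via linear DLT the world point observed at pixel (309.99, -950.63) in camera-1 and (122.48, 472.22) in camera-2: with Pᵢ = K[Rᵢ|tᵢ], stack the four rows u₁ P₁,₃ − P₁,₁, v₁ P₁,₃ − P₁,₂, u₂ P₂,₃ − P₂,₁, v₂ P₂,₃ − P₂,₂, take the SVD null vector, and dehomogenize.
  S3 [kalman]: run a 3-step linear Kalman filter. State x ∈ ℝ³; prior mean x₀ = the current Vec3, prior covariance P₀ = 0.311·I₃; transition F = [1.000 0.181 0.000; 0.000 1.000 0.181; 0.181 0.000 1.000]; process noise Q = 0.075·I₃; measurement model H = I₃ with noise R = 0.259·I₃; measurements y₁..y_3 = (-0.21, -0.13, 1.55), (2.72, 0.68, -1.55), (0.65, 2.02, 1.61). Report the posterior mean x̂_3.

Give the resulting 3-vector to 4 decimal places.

source (fourbar_fk): coupler pose = R=[0.8794 -0.4761 0.0000; 0.4761 0.8794 0.0000; 0.0000 0.0000 1.0000], t=(-0.8308, 0.3460, 0.0000)
after S1 (invert_se3): R=[0.8794 0.4761 0.0000; -0.4761 0.8794 0.0000; 0.0000 0.0000 1.0000], t=(0.5659, -0.6998, 0.0000)
after S2 (triangulate): (-0.0342, -1.2678, 1.1474)
after S3 (kf_track): (1.0230, 1.0415, 0.9422)

result = (1.0230, 1.0415, 0.9422)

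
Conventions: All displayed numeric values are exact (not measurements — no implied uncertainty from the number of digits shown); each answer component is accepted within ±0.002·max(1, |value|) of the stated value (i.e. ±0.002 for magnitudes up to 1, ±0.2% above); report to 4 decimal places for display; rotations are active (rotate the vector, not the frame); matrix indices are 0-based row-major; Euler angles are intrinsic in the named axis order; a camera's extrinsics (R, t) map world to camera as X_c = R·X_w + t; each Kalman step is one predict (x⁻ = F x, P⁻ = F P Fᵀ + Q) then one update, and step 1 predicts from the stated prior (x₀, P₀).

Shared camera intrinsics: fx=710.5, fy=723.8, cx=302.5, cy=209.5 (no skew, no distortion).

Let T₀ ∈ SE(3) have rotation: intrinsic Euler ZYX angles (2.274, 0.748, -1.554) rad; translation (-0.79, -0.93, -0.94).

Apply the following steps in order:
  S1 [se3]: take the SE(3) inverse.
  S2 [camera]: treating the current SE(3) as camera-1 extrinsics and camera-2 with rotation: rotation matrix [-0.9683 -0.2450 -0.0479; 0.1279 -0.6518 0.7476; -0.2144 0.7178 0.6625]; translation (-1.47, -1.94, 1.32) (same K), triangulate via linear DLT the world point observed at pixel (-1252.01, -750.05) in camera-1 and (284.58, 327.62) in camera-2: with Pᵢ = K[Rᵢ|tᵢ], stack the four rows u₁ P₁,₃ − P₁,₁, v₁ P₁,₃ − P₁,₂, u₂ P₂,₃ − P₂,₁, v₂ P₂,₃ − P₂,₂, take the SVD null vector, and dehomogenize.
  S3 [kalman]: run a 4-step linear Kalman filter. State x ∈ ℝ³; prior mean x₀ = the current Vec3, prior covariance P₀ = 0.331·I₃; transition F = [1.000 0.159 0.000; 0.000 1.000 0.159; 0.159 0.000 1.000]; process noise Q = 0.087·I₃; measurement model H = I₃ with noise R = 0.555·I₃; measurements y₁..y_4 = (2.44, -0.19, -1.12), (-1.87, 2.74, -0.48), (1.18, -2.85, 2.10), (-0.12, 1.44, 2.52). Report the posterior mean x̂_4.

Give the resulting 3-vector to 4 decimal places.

after S1 (invert_se3): R=[-0.4740 0.5592 -0.6802; 0.4270 -0.5296 -0.7329; -0.7701 -0.6379 0.0123], t=(-0.4938, -0.8442, -1.1900)
after S2 (triangulate): (-1.0577, -1.9680, 1.2738)
after S3 (kf_track): (0.0867, 0.2123, 1.3946)

result = (0.0867, 0.2123, 1.3946)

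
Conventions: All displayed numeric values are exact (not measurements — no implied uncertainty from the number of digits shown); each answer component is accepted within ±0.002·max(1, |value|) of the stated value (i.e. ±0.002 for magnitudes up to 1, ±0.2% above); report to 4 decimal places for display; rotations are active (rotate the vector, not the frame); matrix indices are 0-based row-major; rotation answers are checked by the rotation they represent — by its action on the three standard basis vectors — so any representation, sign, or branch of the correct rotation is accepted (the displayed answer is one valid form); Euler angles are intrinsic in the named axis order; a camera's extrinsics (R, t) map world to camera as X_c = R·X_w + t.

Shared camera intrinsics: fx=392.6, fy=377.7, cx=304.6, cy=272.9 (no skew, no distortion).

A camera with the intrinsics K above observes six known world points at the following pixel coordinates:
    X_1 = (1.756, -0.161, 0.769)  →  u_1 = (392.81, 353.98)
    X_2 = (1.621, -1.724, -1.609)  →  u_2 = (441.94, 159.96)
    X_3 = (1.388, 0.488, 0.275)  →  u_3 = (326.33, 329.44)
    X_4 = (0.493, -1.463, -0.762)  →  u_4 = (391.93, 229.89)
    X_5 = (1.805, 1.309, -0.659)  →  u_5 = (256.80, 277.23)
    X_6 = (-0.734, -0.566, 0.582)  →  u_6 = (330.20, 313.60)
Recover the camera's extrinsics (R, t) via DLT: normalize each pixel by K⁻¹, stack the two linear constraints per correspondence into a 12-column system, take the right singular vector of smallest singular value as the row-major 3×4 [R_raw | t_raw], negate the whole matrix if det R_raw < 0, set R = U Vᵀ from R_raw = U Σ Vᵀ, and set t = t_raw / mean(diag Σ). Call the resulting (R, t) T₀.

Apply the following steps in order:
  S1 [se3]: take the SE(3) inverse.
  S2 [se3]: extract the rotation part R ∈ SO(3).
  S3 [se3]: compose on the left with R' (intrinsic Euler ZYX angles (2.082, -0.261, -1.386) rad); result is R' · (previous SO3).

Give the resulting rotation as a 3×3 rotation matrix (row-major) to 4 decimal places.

source (pnp_recover): camera pose = R=[0.3818 -0.8943 0.2333; -0.0060 0.2500 0.9682; -0.9242 -0.3711 0.0901], t=(0.1200, 0.3700, 6.4493)
after S1 (invert_se3): R=[0.3818 -0.0060 -0.9242; -0.8943 0.2500 -0.3711; 0.2333 0.9682 0.0901], t=(5.9170, 2.4078, -0.9673)
after S2 (rot_of_se3): [0.3818 -0.0060 -0.9242; -0.8943 0.2500 -0.3711; 0.2333 0.9682 0.0901]
after S3 (compose_so3): [-0.1207 -0.8759 0.4672; 0.0824 -0.4779 -0.8746; 0.9893 -0.0671 0.1299]

rotation (matrix) = ((-0.1207, -0.8759, 0.4672), (0.0824, -0.4779, -0.8746), (0.9893, -0.0671, 0.1299))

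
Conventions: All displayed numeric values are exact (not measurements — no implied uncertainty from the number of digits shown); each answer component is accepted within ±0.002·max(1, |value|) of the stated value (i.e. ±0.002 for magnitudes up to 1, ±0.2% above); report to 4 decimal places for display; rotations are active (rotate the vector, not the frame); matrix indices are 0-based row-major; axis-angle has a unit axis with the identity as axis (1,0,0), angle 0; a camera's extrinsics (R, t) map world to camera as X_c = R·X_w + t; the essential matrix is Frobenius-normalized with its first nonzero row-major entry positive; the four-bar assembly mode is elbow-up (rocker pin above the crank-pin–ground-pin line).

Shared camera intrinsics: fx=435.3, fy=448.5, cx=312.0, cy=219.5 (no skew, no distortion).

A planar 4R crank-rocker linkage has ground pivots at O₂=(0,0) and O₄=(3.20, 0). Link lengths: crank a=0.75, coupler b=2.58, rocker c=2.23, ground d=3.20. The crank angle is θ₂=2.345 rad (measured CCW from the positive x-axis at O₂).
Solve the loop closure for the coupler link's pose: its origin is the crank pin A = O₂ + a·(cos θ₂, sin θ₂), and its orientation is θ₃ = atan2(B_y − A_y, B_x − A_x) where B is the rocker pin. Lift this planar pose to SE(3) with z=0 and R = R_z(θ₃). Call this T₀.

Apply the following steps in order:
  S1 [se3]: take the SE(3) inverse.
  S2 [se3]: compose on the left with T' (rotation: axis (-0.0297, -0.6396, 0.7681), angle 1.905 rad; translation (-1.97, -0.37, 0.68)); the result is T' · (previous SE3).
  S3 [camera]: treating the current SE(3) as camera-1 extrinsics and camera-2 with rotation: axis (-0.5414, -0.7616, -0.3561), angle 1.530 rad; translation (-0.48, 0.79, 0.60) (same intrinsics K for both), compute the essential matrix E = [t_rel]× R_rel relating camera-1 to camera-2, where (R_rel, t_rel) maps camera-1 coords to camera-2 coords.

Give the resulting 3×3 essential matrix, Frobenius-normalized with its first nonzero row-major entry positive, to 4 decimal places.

source (fourbar_fk): coupler pose = R=[0.8900 -0.4560 0.0000; 0.4560 0.8900 0.0000; 0.0000 0.0000 1.0000], t=(-0.5244, 0.5362, 0.0000)
after S1 (invert_se3): R=[0.8900 0.4560 0.0000; -0.4560 0.8900 0.0000; 0.0000 0.0000 1.0000], t=(0.2222, -0.7163, 0.0000)
after S2 (compose_se3): R=[0.0285 -0.7724 -0.6345; 0.5701 0.5340 -0.6244; 0.8211 -0.3439 0.4555], t=(-1.5409, -0.3574, 1.2950)
after S3 (essential): [0.2926 0.2258 0.5969; -0.0540 0.1687 -0.1327; 0.0560 -0.6477 0.1885]

matrix = [0.2926 0.2258 0.5969; -0.0540 0.1687 -0.1327; 0.0560 -0.6477 0.1885]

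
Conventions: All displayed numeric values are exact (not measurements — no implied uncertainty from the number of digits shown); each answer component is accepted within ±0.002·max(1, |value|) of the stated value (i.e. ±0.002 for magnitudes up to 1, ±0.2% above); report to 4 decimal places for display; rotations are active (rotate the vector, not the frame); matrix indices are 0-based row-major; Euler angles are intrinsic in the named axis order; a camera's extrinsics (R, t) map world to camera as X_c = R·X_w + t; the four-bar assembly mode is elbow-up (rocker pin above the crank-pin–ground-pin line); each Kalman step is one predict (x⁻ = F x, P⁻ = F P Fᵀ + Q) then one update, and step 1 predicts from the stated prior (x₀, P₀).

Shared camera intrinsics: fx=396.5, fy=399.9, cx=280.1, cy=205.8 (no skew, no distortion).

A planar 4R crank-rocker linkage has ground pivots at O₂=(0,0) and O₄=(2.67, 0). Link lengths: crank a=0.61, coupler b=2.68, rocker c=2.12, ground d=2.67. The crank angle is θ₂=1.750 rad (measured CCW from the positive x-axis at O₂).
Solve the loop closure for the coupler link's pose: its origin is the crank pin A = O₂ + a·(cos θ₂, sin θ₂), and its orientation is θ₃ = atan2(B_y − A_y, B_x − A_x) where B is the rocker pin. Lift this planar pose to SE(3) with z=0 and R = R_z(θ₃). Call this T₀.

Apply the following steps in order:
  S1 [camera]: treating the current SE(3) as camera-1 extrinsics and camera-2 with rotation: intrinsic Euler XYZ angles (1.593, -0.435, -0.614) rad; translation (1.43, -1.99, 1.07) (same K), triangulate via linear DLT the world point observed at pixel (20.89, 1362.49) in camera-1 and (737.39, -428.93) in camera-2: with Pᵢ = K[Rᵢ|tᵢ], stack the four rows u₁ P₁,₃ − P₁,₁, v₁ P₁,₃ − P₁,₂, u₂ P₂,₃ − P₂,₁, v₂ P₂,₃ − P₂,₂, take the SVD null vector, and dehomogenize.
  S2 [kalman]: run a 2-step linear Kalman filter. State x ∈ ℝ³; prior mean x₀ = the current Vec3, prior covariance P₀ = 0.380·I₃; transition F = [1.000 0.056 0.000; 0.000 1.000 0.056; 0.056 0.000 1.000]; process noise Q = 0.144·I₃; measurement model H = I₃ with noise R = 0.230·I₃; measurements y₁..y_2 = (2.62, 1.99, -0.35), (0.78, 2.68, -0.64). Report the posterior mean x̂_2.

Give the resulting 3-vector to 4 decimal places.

result = (1.3743, 2.3671, -0.2961)

source (fourbar_fk): coupler pose = R=[0.8402 -0.5423 0.0000; 0.5423 0.8402 0.0000; 0.0000 0.0000 1.0000], t=(-0.1087, 0.6002, 0.0000)
after S1 (triangulate): (0.6818, 1.9394, 0.8987)
after S2 (kf_track): (1.3743, 2.3671, -0.2961)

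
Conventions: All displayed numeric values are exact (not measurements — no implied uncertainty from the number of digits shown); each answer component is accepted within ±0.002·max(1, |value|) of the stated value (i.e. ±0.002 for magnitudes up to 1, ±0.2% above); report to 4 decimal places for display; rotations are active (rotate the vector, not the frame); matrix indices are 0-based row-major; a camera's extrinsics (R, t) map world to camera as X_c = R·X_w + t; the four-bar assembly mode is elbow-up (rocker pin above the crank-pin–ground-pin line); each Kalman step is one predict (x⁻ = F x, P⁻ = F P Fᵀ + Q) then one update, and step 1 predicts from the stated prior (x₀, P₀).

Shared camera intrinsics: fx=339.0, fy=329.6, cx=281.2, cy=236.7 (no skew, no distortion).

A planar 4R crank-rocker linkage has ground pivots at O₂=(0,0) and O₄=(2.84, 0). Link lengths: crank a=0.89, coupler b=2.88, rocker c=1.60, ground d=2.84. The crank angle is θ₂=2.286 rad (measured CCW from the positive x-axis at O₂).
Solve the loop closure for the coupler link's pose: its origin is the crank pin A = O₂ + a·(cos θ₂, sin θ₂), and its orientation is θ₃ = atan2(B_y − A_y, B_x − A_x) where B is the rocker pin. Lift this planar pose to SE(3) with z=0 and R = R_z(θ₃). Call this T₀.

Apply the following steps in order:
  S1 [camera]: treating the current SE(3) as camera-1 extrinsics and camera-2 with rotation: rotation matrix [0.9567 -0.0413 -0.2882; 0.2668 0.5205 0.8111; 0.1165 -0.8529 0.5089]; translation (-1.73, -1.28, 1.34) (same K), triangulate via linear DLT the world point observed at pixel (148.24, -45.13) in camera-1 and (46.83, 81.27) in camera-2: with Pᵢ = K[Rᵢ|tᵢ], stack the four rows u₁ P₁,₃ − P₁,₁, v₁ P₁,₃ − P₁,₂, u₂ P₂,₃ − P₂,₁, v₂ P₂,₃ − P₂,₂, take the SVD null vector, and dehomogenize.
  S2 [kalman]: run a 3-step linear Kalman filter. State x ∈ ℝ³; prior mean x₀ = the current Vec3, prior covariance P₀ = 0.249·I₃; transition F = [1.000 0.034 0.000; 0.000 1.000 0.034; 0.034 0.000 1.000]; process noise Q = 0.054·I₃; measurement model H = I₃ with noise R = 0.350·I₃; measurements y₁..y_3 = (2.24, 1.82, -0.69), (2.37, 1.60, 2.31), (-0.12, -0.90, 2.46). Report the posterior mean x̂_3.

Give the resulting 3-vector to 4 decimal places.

result = (0.9701, 0.1750, 1.5265)

source (fourbar_fk): coupler pose = R=[0.9618 -0.2738 0.0000; 0.2738 0.9618 0.0000; 0.0000 0.0000 1.0000], t=(-0.5836, 0.6719, 0.0000)
after S1 (triangulate): (-0.1165, -1.3837, 0.8079)
after S2 (kf_track): (0.9701, 0.1750, 1.5265)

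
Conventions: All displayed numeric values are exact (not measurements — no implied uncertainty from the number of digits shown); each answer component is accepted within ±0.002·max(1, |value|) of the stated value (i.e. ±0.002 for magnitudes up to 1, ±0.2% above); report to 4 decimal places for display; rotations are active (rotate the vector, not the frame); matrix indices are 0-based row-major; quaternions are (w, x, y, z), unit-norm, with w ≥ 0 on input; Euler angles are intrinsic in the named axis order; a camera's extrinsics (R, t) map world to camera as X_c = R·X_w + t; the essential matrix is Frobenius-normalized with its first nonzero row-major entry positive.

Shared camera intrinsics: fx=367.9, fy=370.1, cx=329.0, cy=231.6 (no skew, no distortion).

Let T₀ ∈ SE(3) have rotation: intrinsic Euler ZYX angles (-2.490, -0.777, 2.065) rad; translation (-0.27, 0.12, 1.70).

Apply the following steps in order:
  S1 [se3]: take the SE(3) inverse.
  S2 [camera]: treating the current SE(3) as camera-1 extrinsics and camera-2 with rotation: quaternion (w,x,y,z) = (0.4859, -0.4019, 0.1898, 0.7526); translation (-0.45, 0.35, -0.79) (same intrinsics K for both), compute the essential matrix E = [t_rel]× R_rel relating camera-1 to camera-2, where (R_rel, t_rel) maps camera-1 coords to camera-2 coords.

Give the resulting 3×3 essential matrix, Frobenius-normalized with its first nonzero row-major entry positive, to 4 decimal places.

after S1 (invert_se3): R=[-0.5669 -0.4324 0.7011; 0.2031 0.7515 0.6277; -0.7983 0.4983 -0.3382], t=(-1.2931, -1.1024, 0.2996)
after S2 (essential): [0.3995 0.0363 0.3425; 0.4665 -0.0987 0.1529; -0.2632 0.3902 0.4996]

matrix = [0.3995 0.0363 0.3425; 0.4665 -0.0987 0.1529; -0.2632 0.3902 0.4996]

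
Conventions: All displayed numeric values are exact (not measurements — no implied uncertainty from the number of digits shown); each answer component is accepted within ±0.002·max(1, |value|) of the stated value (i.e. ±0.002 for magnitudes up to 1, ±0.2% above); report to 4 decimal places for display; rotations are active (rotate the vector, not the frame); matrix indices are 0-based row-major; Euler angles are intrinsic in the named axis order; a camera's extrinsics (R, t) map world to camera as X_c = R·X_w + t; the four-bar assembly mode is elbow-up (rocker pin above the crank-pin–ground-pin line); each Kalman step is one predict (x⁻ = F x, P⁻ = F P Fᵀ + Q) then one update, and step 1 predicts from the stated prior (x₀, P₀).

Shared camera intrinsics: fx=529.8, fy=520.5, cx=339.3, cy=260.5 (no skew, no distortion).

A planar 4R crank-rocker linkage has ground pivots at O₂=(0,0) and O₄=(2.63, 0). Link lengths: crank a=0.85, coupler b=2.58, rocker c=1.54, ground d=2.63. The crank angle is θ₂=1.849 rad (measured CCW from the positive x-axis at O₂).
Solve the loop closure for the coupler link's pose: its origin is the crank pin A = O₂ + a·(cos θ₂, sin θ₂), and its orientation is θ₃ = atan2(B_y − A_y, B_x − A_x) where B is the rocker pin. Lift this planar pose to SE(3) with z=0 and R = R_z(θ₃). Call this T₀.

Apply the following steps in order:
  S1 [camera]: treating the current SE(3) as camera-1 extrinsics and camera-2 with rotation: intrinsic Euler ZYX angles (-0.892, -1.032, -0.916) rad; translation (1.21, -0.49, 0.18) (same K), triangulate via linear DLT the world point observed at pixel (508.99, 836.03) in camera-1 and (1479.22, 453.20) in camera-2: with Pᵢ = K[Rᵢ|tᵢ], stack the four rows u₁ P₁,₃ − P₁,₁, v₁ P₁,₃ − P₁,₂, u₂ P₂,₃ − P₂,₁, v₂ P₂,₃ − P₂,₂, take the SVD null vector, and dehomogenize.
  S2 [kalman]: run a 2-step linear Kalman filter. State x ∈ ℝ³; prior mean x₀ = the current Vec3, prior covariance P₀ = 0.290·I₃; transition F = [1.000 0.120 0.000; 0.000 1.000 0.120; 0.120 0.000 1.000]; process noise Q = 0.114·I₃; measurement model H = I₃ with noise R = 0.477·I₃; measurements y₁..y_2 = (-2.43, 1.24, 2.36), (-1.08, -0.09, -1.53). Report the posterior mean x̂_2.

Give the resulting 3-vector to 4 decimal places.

result = (-0.8134, 0.5733, 0.4118)

source (fourbar_fk): coupler pose = R=[0.9650 -0.2623 0.0000; 0.2623 0.9650 0.0000; 0.0000 0.0000 1.0000], t=(-0.2334, 0.8173, 0.0000)
after S1 (triangulate): (0.9478, 0.6874, 1.5639)
after S2 (kf_track): (-0.8134, 0.5733, 0.4118)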